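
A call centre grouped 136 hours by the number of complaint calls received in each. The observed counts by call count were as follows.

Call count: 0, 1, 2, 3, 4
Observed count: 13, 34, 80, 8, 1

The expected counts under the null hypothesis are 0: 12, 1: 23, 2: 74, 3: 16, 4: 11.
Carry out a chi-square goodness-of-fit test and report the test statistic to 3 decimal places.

0: (13 − 12)²/12 = 1/12 = 0.0833
1: (34 − 23)²/23 = 121/23 = 5.2609
2: (80 − 74)²/74 = 36/74 = 0.4865
3: (8 − 16)²/16 = 64/16 = 4.0000
4: (1 − 11)²/11 = 100/11 = 9.0909
Sum = 18.922

18.922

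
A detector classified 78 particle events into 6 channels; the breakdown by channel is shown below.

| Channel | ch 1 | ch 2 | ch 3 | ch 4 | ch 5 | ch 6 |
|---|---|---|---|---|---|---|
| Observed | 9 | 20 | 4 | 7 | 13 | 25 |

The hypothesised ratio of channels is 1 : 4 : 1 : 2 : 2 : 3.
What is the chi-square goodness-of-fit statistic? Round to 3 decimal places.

7.722

Ratio total = 13. Expected counts: 78×1/13 = 6, 78×4/13 = 24, 78×1/13 = 6, 78×2/13 = 12, 78×2/13 = 12, 78×3/13 = 18.
cat         O        E   (O−E)²/E
ch 1        9        6     1.5000
ch 2       20       24     0.6667
ch 3        4        6     0.6667
ch 4        7       12     2.0833
ch 5       13       12     0.0833
ch 6       25       18     2.7222
Sum = 7.722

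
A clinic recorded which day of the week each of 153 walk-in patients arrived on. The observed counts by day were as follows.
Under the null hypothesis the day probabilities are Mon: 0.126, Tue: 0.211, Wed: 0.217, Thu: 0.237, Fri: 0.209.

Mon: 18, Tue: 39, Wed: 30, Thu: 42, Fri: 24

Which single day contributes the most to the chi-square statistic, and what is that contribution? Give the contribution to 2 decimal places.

Expected counts E_i = n·p_i: 153×0.126 = 19.278, 153×0.211 = 32.283, 153×0.217 = 33.201, 153×0.237 = 36.261, 153×0.209 = 31.977.
χ² = (18−19.278)²/19.278 + (39−32.283)²/32.283 + (30−33.201)²/33.201 + (42−36.261)²/36.261 + (24−31.977)²/31.977
   = 0.085 + 1.398 + 0.309 + 0.908 + 1.990
The largest term is for Fri: 1.99.

Fri, 1.99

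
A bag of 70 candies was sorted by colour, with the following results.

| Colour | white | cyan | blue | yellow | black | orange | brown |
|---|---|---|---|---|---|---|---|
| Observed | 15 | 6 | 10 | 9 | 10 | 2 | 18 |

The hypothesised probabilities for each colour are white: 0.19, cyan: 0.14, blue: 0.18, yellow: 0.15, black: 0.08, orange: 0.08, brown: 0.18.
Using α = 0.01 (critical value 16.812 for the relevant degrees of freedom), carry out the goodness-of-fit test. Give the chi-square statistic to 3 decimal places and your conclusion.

Expected counts E_i = n·p_i: 70×0.19 = 13.3, 70×0.14 = 9.8, 70×0.18 = 12.6, 70×0.15 = 10.5, 70×0.08 = 5.6, 70×0.08 = 5.6, 70×0.18 = 12.6.
white: (15 − 13.3)²/13.3 = 2.89/13.3 = 0.2173
cyan: (6 − 9.8)²/9.8 = 14.44/9.8 = 1.4735
blue: (10 − 12.6)²/12.6 = 6.76/12.6 = 0.5365
yellow: (9 − 10.5)²/10.5 = 2.25/10.5 = 0.2143
black: (10 − 5.6)²/5.6 = 19.36/5.6 = 3.4571
orange: (2 − 5.6)²/5.6 = 12.96/5.6 = 2.3143
brown: (18 − 12.6)²/12.6 = 29.16/12.6 = 2.3143
Sum = 10.527
df = 6. Since 10.527 < 16.812, we do not reject H₀.

10.527; do not reject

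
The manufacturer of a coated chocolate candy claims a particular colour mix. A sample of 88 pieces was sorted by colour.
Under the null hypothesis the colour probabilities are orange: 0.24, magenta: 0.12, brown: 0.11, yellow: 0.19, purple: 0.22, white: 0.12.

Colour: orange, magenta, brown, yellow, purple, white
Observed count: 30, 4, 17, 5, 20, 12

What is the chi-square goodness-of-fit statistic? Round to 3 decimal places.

Expected counts E_i = n·p_i: 88×0.24 = 21.12, 88×0.12 = 10.56, 88×0.11 = 9.68, 88×0.19 = 16.72, 88×0.22 = 19.36, 88×0.12 = 10.56.
cat          O        E   (O−E)²/E
orange      30    21.12     3.7336
magenta      4    10.56     4.0752
brown       17     9.68     5.5354
yellow       5    16.72     8.2152
purple      20    19.36     0.0212
white       12    10.56     0.1964
Sum = 21.777

21.777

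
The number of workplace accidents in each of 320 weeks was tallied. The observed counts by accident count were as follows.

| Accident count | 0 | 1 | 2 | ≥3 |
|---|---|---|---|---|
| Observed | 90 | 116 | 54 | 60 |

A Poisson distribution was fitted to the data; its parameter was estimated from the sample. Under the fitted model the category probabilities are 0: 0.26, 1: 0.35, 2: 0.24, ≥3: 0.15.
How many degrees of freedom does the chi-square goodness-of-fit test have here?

There are k = 4 categories and 1 parameter estimated from the data, so df = 4 − 1 − 1 = 2.

2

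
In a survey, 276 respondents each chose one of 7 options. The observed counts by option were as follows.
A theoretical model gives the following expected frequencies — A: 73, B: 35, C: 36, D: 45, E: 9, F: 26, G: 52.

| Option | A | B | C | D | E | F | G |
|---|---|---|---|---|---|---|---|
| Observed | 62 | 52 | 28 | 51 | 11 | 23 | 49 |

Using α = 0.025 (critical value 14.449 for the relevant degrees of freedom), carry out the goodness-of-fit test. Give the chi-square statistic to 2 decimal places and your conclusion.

A: (62 − 73)²/73 = 121/73 = 1.658
B: (52 − 35)²/35 = 289/35 = 8.257
C: (28 − 36)²/36 = 64/36 = 1.778
D: (51 − 45)²/45 = 36/45 = 0.800
E: (11 − 9)²/9 = 4/9 = 0.444
F: (23 − 26)²/26 = 9/26 = 0.346
G: (49 − 52)²/52 = 9/52 = 0.173
Sum = 13.46
df = 6. Since 13.46 < 14.449, we do not reject H₀.

13.46; do not reject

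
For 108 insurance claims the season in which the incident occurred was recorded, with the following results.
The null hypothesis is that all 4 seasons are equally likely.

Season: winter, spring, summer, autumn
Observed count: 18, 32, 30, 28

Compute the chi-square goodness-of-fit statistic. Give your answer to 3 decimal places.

4.296

Expected count for each of the 4 categories: 108/4 = 27.
cat         O        E   (O−E)²/E
winter     18       27     3.0000
spring     32       27     0.9259
summer     30       27     0.3333
autumn     28       27     0.0370
Sum = 4.296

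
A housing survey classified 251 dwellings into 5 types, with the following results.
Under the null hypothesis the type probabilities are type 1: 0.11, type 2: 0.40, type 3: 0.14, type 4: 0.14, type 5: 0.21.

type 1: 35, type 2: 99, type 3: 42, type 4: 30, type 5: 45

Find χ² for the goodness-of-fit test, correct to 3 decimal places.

5.216

Expected counts E_i = n·p_i: 251×0.11 = 27.61, 251×0.40 = 100.4, 251×0.14 = 35.14, 251×0.14 = 35.14, 251×0.21 = 52.71.
χ² = (35−27.61)²/27.61 + (99−100.4)²/100.4 + (42−35.14)²/35.14 + (30−35.14)²/35.14 + (45−52.71)²/52.71
   = 1.9780 + 0.0195 + 1.3392 + 0.7518 + 1.1278
Sum = 5.216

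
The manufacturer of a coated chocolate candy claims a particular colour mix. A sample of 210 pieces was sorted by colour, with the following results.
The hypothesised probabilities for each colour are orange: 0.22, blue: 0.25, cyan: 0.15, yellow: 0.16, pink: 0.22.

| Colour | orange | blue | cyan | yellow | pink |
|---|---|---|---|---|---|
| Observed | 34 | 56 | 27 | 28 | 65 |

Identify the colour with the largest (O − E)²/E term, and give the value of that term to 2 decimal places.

pink, 7.65

Expected counts E_i = n·p_i: 210×0.22 = 46.2, 210×0.25 = 52.5, 210×0.15 = 31.5, 210×0.16 = 33.6, 210×0.22 = 46.2.
χ² = (34−46.2)²/46.2 + (56−52.5)²/52.5 + (27−31.5)²/31.5 + (28−33.6)²/33.6 + (65−46.2)²/46.2
   = 3.222 + 0.233 + 0.643 + 0.933 + 7.650
The largest term is for pink: 7.65.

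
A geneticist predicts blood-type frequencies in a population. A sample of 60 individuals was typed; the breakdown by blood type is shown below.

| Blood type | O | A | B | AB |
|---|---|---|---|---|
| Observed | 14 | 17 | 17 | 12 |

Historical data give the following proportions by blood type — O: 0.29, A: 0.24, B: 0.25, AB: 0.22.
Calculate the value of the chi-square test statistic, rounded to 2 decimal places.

1.51

Expected counts E_i = n·p_i: 60×0.29 = 17.4, 60×0.24 = 14.4, 60×0.25 = 15, 60×0.22 = 13.2.
χ² = (14−17.4)²/17.4 + (17−14.4)²/14.4 + (17−15)²/15 + (12−13.2)²/13.2
   = 0.664 + 0.469 + 0.267 + 0.109
Sum = 1.51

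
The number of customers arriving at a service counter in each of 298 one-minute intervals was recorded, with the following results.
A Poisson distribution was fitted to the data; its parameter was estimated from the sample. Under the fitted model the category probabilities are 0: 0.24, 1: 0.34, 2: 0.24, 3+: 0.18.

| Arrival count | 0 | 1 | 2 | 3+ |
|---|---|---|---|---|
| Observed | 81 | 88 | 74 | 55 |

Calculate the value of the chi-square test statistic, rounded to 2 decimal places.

Expected counts E_i = n·p_i: 298×0.24 = 71.52, 298×0.34 = 101.32, 298×0.24 = 71.52, 298×0.18 = 53.64.
cat         O        E   (O−E)²/E
0          81    71.52      1.257
1          88   101.32      1.751
2          74    71.52      0.086
3+         55    53.64      0.034
Sum = 3.13

3.13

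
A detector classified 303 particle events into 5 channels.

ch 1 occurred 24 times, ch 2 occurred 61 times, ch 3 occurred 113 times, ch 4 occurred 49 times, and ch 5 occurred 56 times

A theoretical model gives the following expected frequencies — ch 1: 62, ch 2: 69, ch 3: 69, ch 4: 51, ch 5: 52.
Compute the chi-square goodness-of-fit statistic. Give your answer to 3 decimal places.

52.662

χ² = (24−62)²/62 + (61−69)²/69 + (113−69)²/69 + (49−51)²/51 + (56−52)²/52
   = 23.2903 + 0.9275 + 28.0580 + 0.0784 + 0.3077
Sum = 52.662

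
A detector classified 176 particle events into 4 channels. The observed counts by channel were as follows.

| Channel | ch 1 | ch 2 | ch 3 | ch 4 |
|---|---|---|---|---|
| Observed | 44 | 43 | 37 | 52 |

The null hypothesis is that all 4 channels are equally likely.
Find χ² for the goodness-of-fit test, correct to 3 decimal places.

Under H₀ each category has probability 1/4, so each expected count is 176/4 = 44.
ch 1: (44 − 44)²/44 = 0/44 = 0.0000
ch 2: (43 − 44)²/44 = 1/44 = 0.0227
ch 3: (37 − 44)²/44 = 49/44 = 1.1136
ch 4: (52 − 44)²/44 = 64/44 = 1.4545
Sum = 2.591

2.591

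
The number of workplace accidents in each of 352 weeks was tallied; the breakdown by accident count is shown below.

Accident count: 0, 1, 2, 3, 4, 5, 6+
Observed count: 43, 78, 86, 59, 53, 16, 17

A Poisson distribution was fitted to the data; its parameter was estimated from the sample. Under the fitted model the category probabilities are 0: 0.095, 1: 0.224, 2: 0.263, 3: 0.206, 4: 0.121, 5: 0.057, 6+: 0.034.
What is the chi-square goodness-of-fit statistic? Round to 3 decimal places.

11.209

Expected counts E_i = n·p_i: 352×0.095 = 33.44, 352×0.224 = 78.848, 352×0.263 = 92.576, 352×0.206 = 72.512, 352×0.121 = 42.592, 352×0.057 = 20.064, 352×0.034 = 11.968.
0: (43 − 33.44)²/33.44 = 91.3936/33.44 = 2.7331
1: (78 − 78.848)²/78.848 = 0.719104/78.848 = 0.0091
2: (86 − 92.576)²/92.576 = 43.243776/92.576 = 0.4671
3: (59 − 72.512)²/72.512 = 182.574144/72.512 = 2.5178
4: (53 − 42.592)²/42.592 = 108.326464/42.592 = 2.5434
5: (16 − 20.064)²/20.064 = 16.516096/20.064 = 0.8232
6+: (17 − 11.968)²/11.968 = 25.321024/11.968 = 2.1157
Sum = 11.209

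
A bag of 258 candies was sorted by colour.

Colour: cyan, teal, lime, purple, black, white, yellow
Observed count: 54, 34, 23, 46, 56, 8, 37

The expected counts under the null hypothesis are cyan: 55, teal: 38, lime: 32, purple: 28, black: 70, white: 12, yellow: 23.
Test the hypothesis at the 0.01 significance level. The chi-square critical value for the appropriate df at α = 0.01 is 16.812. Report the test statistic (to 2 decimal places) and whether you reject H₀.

27.20; reject

χ² = (54−55)²/55 + (34−38)²/38 + (23−32)²/32 + (46−28)²/28 + (56−70)²/70 + (8−12)²/12 + (37−23)²/23
   = 0.018 + 0.421 + 2.531 + 11.571 + 2.800 + 1.333 + 8.522
Sum = 27.20
df = 6. Since 27.20 > 16.812, we reject H₀.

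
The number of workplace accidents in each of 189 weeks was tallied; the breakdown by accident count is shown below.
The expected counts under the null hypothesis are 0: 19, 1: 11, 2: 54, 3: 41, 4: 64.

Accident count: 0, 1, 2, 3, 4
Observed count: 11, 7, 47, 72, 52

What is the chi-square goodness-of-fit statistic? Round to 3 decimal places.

31.419

χ² = (11−19)²/19 + (7−11)²/11 + (47−54)²/54 + (72−41)²/41 + (52−64)²/64
   = 3.3684 + 1.4545 + 0.9074 + 23.4390 + 2.2500
Sum = 31.419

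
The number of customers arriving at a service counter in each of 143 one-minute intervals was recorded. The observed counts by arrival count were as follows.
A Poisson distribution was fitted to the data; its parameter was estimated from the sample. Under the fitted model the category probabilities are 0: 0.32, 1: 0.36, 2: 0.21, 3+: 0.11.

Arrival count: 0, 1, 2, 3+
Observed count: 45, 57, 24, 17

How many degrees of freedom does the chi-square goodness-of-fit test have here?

There are k = 4 categories and 1 parameter estimated from the data, so df = 4 − 1 − 1 = 2.

2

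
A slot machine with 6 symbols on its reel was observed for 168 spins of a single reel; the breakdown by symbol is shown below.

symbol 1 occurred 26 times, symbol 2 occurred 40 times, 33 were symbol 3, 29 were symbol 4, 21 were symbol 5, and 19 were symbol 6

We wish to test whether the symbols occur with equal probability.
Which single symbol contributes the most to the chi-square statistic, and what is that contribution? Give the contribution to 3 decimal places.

symbol 2, 5.143

Under H₀ each category has probability 1/6, so each expected count is 168/6 = 28.
symbol 1: (26 − 28)²/28 = 4/28 = 0.1429
symbol 2: (40 − 28)²/28 = 144/28 = 5.1429
symbol 3: (33 − 28)²/28 = 25/28 = 0.8929
symbol 4: (29 − 28)²/28 = 1/28 = 0.0357
symbol 5: (21 − 28)²/28 = 49/28 = 1.7500
symbol 6: (19 − 28)²/28 = 81/28 = 2.8929
The largest term is for symbol 2: 5.143.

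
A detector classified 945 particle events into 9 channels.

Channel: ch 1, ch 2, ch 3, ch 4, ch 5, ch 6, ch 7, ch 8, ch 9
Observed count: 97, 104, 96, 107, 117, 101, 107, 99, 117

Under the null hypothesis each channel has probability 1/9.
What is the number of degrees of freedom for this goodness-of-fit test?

There are k = 9 categories and no parameters were estimated from the data, so df = 9 − 1 = 8.

8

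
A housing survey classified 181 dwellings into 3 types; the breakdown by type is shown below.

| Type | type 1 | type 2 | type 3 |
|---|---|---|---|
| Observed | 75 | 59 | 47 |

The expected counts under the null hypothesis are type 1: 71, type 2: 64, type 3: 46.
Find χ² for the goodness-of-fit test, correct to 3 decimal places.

type 1: (75 − 71)²/71 = 16/71 = 0.2254
type 2: (59 − 64)²/64 = 25/64 = 0.3906
type 3: (47 − 46)²/46 = 1/46 = 0.0217
Sum = 0.638

0.638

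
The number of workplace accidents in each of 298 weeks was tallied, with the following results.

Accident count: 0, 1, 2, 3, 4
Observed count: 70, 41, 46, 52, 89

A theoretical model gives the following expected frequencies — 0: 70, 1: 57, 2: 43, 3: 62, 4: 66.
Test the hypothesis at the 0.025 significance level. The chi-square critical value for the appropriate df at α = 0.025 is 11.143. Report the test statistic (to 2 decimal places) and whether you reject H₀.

14.33; reject

χ² = (70−70)²/70 + (41−57)²/57 + (46−43)²/43 + (52−62)²/62 + (89−66)²/66
   = 0.000 + 4.491 + 0.209 + 1.613 + 8.015
Sum = 14.33
df = 4. Since 14.33 > 11.143, we reject H₀.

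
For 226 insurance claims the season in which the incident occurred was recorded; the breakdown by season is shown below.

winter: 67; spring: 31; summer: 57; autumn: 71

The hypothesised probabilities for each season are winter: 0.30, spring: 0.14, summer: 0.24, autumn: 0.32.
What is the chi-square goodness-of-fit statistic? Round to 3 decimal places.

Expected counts E_i = n·p_i: 226×0.30 = 67.8, 226×0.14 = 31.64, 226×0.24 = 54.24, 226×0.32 = 72.32.
cat         O        E   (O−E)²/E
winter     67     67.8     0.0094
spring     31    31.64     0.0129
summer     57    54.24     0.1404
autumn     71    72.32     0.0241
Sum = 0.187

0.187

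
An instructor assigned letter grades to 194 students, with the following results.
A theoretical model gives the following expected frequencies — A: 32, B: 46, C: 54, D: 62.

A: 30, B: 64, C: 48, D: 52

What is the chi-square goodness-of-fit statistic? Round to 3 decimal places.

9.448

cat         O        E   (O−E)²/E
A          30       32     0.1250
B          64       46     7.0435
C          48       54     0.6667
D          52       62     1.6129
Sum = 9.448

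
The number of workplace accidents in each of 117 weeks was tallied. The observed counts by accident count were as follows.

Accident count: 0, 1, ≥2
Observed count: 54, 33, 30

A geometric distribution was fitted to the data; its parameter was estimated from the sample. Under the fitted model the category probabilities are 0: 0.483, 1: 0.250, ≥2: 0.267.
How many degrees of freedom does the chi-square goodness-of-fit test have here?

There are k = 3 categories and 1 parameter estimated from the data, so df = 3 − 1 − 1 = 1.

1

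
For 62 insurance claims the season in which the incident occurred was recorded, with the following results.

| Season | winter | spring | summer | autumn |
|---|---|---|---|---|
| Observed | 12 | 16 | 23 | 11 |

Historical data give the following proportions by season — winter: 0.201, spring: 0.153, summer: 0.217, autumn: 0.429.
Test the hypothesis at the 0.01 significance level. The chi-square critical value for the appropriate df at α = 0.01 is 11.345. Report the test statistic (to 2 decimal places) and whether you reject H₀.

Expected counts E_i = n·p_i: 62×0.201 = 12.462, 62×0.153 = 9.486, 62×0.217 = 13.454, 62×0.429 = 26.598.
cat         O        E   (O−E)²/E
winter     12   12.462      0.017
spring     16    9.486      4.473
summer     23   13.454      6.773
autumn     11   26.598      9.147
Sum = 20.41
df = 3. Since 20.41 > 11.345, we reject H₀.

20.41; reject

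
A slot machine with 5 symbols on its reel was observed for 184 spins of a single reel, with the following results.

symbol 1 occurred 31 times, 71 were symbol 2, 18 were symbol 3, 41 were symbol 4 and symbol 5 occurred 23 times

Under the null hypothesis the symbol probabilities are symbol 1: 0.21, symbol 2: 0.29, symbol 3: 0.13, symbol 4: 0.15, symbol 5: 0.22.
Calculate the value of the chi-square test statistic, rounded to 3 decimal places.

Expected counts E_i = n·p_i: 184×0.21 = 38.64, 184×0.29 = 53.36, 184×0.13 = 23.92, 184×0.15 = 27.6, 184×0.22 = 40.48.
symbol 1: (31 − 38.64)²/38.64 = 58.3696/38.64 = 1.5106
symbol 2: (71 − 53.36)²/53.36 = 311.1696/53.36 = 5.8315
symbol 3: (18 − 23.92)²/23.92 = 35.0464/23.92 = 1.4652
symbol 4: (41 − 27.6)²/27.6 = 179.56/27.6 = 6.5058
symbol 5: (23 − 40.48)²/40.48 = 305.5504/40.48 = 7.5482
Sum = 22.861

22.861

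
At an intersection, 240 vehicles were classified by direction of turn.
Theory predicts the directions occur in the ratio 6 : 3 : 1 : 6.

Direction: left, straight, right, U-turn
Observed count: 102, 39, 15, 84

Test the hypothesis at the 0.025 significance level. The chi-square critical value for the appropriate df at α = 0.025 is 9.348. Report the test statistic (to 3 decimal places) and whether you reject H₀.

Ratio total = 16. Expected counts: 240×6/16 = 90, 240×3/16 = 45, 240×1/16 = 15, 240×6/16 = 90.
cat           O        E   (O−E)²/E
left        102       90     1.6000
straight     39       45     0.8000
right        15       15     0.0000
U-turn       84       90     0.4000
Sum = 2.800
df = 3. Since 2.800 < 9.348, we do not reject H₀.

2.800; do not reject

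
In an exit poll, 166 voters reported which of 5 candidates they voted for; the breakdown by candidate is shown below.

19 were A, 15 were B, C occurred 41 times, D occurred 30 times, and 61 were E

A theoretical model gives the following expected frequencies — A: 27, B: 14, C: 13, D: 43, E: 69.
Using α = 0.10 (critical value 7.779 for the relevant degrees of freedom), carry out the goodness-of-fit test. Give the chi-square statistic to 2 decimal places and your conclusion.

χ² = (19−27)²/27 + (15−14)²/14 + (41−13)²/13 + (30−43)²/43 + (61−69)²/69
   = 2.370 + 0.071 + 60.308 + 3.930 + 0.928
Sum = 67.61
df = 4. Since 67.61 > 7.779, we reject H₀.

67.61; reject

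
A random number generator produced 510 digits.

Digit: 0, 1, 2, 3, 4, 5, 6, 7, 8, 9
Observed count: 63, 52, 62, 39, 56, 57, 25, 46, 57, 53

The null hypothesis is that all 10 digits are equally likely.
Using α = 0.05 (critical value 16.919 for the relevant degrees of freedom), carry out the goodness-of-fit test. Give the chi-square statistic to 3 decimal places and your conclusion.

23.765; reject

Under H₀ each category has probability 1/10, so each expected count is 510/10 = 51.
χ² = (63−51)²/51 + (52−51)²/51 + (62−51)²/51 + (39−51)²/51 + (56−51)²/51 + (57−51)²/51 + (25−51)²/51 + (46−51)²/51 + (57−51)²/51 + (53−51)²/51
   = 2.8235 + 0.0196 + 2.3725 + 2.8235 + 0.4902 + 0.7059 + 13.2549 + 0.4902 + 0.7059 + 0.0784
Sum = 23.765
df = 9. Since 23.765 > 16.919, we reject H₀.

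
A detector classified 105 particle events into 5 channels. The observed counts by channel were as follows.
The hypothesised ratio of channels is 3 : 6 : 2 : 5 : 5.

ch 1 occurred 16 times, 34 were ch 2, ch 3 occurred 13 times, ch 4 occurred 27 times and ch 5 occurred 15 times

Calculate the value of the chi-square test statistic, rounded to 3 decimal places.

5.660

Ratio total = 21. Expected counts: 105×3/21 = 15, 105×6/21 = 30, 105×2/21 = 10, 105×5/21 = 25, 105×5/21 = 25.
cat         O        E   (O−E)²/E
ch 1       16       15     0.0667
ch 2       34       30     0.5333
ch 3       13       10     0.9000
ch 4       27       25     0.1600
ch 5       15       25     4.0000
Sum = 5.660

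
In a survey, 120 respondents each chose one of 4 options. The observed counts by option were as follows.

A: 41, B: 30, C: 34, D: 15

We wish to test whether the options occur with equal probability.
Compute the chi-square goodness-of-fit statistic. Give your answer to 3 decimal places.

Expected count for each of the 4 categories: 120/4 = 30.
A: (41 − 30)²/30 = 121/30 = 4.0333
B: (30 − 30)²/30 = 0/30 = 0.0000
C: (34 − 30)²/30 = 16/30 = 0.5333
D: (15 − 30)²/30 = 225/30 = 7.5000
Sum = 12.067

12.067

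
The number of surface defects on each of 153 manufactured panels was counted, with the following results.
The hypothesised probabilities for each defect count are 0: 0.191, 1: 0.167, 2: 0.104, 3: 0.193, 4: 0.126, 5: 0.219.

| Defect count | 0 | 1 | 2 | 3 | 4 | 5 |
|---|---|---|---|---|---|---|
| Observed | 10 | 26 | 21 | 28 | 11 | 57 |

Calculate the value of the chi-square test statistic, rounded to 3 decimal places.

Expected counts E_i = n·p_i: 153×0.191 = 29.223, 153×0.167 = 25.551, 153×0.104 = 15.912, 153×0.193 = 29.529, 153×0.126 = 19.278, 153×0.219 = 33.507.
χ² = (10−29.223)²/29.223 + (26−25.551)²/25.551 + (21−15.912)²/15.912 + (28−29.529)²/29.529 + (11−19.278)²/19.278 + (57−33.507)²/33.507
   = 12.6450 + 0.0079 + 1.6269 + 0.0792 + 3.5546 + 16.4718
Sum = 34.385

34.385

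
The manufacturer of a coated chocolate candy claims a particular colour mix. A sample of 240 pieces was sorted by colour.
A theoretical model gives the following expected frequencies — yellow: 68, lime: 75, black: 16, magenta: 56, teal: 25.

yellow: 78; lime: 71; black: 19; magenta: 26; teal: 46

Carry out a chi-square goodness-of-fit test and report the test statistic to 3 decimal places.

cat          O        E   (O−E)²/E
yellow      78       68     1.4706
lime        71       75     0.2133
black       19       16     0.5625
magenta     26       56    16.0714
teal        46       25    17.6400
Sum = 35.958

35.958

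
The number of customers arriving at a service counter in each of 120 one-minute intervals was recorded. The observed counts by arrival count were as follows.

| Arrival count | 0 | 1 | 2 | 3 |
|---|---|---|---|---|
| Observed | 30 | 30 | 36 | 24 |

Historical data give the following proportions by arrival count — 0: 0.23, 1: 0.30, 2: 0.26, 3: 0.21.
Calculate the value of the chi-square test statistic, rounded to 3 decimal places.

Expected counts E_i = n·p_i: 120×0.23 = 27.6, 120×0.30 = 36, 120×0.26 = 31.2, 120×0.21 = 25.2.
0: (30 − 27.6)²/27.6 = 5.76/27.6 = 0.2087
1: (30 − 36)²/36 = 36/36 = 1.0000
2: (36 − 31.2)²/31.2 = 23.04/31.2 = 0.7385
3: (24 − 25.2)²/25.2 = 1.44/25.2 = 0.0571
Sum = 2.004

2.004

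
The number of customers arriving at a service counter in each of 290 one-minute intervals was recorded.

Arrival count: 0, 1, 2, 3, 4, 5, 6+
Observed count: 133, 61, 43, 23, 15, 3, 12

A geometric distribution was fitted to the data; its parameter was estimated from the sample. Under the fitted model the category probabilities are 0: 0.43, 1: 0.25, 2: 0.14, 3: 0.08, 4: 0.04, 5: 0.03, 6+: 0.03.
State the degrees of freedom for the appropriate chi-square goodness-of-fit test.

5

There are k = 7 categories and 1 parameter estimated from the data, so df = 7 − 1 − 1 = 5.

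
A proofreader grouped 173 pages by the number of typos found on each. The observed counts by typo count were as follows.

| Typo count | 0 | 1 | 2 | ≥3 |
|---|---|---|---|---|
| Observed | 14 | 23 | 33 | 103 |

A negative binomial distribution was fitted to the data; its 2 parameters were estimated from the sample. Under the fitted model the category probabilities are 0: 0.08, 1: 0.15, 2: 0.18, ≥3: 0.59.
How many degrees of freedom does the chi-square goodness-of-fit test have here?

There are k = 4 categories and 2 parameters estimated from the data, so df = 4 − 1 − 2 = 1.

1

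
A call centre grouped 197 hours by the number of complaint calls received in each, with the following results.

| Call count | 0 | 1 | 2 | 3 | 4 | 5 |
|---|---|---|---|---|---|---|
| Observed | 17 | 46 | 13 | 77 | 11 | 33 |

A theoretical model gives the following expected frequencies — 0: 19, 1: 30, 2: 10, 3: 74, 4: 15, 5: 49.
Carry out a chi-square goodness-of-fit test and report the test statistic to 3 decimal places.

0: (17 − 19)²/19 = 4/19 = 0.2105
1: (46 − 30)²/30 = 256/30 = 8.5333
2: (13 − 10)²/10 = 9/10 = 0.9000
3: (77 − 74)²/74 = 9/74 = 0.1216
4: (11 − 15)²/15 = 16/15 = 1.0667
5: (33 − 49)²/49 = 256/49 = 5.2245
Sum = 16.057

16.057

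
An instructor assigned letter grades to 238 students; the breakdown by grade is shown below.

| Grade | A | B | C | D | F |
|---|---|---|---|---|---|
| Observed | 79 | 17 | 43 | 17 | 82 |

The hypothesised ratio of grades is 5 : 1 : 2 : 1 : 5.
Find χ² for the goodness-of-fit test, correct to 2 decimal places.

Ratio total = 14. Expected counts: 238×5/14 = 85, 238×1/14 = 17, 238×2/14 = 34, 238×1/14 = 17, 238×5/14 = 85.
cat         O        E   (O−E)²/E
A          79       85      0.424
B          17       17      0.000
C          43       34      2.382
D          17       17      0.000
F          82       85      0.106
Sum = 2.91

2.91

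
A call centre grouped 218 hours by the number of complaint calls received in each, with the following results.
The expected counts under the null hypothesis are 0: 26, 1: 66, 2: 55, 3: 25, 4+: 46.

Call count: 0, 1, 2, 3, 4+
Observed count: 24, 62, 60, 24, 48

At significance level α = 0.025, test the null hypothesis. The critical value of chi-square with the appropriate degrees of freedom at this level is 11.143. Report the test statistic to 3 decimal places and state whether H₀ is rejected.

χ² = (24−26)²/26 + (62−66)²/66 + (60−55)²/55 + (24−25)²/25 + (48−46)²/46
   = 0.1538 + 0.2424 + 0.4545 + 0.0400 + 0.0870
Sum = 0.978
df = 4. Since 0.978 < 11.143, we do not reject H₀.

0.978; do not reject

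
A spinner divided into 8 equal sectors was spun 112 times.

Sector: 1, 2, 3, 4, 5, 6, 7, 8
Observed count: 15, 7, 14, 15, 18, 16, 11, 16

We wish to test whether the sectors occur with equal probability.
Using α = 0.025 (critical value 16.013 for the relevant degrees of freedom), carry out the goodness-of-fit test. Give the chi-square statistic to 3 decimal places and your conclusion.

Expected count for each of the 8 categories: 112/8 = 14.
cat         O        E   (O−E)²/E
1          15       14     0.0714
2           7       14     3.5000
3          14       14     0.0000
4          15       14     0.0714
5          18       14     1.1429
6          16       14     0.2857
7          11       14     0.6429
8          16       14     0.2857
Sum = 6.000
df = 7. Since 6.000 < 16.013, we do not reject H₀.

6.000; do not reject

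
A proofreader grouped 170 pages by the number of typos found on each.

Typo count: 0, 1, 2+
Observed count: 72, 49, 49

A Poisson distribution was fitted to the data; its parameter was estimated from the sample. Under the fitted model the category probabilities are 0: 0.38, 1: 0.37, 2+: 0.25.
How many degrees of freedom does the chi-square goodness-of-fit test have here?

There are k = 3 categories and 1 parameter estimated from the data, so df = 3 − 1 − 1 = 1.

1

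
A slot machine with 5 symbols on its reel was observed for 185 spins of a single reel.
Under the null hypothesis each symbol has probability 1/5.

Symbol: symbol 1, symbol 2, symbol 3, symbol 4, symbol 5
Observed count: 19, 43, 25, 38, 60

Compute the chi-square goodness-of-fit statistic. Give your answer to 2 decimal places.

27.95

Expected count for each of the 5 categories: 185/5 = 37.
symbol 1: (19 − 37)²/37 = 324/37 = 8.757
symbol 2: (43 − 37)²/37 = 36/37 = 0.973
symbol 3: (25 − 37)²/37 = 144/37 = 3.892
symbol 4: (38 − 37)²/37 = 1/37 = 0.027
symbol 5: (60 − 37)²/37 = 529/37 = 14.297
Sum = 27.95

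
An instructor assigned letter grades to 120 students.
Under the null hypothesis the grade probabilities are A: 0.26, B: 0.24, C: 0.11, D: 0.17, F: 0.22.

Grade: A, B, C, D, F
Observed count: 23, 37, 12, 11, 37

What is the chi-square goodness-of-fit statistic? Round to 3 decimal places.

Expected counts E_i = n·p_i: 120×0.26 = 31.2, 120×0.24 = 28.8, 120×0.11 = 13.2, 120×0.17 = 20.4, 120×0.22 = 26.4.
A: (23 − 31.2)²/31.2 = 67.24/31.2 = 2.1551
B: (37 − 28.8)²/28.8 = 67.24/28.8 = 2.3347
C: (12 − 13.2)²/13.2 = 1.44/13.2 = 0.1091
D: (11 − 20.4)²/20.4 = 88.36/20.4 = 4.3314
F: (37 − 26.4)²/26.4 = 112.36/26.4 = 4.2561
Sum = 13.186

13.186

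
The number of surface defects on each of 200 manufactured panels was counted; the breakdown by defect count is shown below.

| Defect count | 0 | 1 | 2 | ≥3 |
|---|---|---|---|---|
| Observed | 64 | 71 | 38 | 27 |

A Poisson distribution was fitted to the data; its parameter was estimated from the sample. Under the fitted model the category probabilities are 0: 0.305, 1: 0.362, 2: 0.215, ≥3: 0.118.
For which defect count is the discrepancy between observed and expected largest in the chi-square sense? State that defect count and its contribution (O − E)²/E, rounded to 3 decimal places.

Expected counts E_i = n·p_i: 200×0.305 = 61, 200×0.362 = 72.4, 200×0.215 = 43, 200×0.118 = 23.6.
χ² = (64−61)²/61 + (71−72.4)²/72.4 + (38−43)²/43 + (27−23.6)²/23.6
   = 0.1475 + 0.0271 + 0.5814 + 0.4898
The largest term is for 2: 0.581.

2, 0.581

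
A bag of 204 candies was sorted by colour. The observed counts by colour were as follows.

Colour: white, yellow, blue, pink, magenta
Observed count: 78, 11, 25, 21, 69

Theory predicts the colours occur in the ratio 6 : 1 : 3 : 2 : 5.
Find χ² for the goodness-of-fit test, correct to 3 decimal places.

Ratio total = 17. Expected counts: 204×6/17 = 72, 204×1/17 = 12, 204×3/17 = 36, 204×2/17 = 24, 204×5/17 = 60.
white: (78 − 72)²/72 = 36/72 = 0.5000
yellow: (11 − 12)²/12 = 1/12 = 0.0833
blue: (25 − 36)²/36 = 121/36 = 3.3611
pink: (21 − 24)²/24 = 9/24 = 0.3750
magenta: (69 − 60)²/60 = 81/60 = 1.3500
Sum = 5.669

5.669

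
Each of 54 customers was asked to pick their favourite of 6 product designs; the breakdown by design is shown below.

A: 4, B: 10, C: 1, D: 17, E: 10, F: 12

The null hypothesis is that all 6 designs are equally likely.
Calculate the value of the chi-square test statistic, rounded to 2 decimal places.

18.22

Expected count for each of the 6 categories: 54/6 = 9.
χ² = (4−9)²/9 + (10−9)²/9 + (1−9)²/9 + (17−9)²/9 + (10−9)²/9 + (12−9)²/9
   = 2.778 + 0.111 + 7.111 + 7.111 + 0.111 + 1.000
Sum = 18.22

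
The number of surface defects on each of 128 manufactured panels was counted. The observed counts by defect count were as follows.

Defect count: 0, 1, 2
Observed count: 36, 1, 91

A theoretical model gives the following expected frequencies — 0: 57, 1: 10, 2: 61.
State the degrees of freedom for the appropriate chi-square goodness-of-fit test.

2

There are k = 3 categories and no parameters were estimated from the data, so df = 3 − 1 = 2.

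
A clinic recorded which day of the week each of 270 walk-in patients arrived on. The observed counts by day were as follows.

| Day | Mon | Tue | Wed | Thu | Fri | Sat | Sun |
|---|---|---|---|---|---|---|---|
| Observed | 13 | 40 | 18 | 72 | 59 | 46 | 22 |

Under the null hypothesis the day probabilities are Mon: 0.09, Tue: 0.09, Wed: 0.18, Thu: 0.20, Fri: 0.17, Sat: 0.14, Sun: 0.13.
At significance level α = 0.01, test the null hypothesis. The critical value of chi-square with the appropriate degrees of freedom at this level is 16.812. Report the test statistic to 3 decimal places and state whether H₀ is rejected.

51.072; reject

Expected counts E_i = n·p_i: 270×0.09 = 24.3, 270×0.09 = 24.3, 270×0.18 = 48.6, 270×0.20 = 54, 270×0.17 = 45.9, 270×0.14 = 37.8, 270×0.13 = 35.1.
cat         O        E   (O−E)²/E
Mon        13     24.3     5.2547
Tue        40     24.3    10.1436
Wed        18     48.6    19.2667
Thu        72       54     6.0000
Fri        59     45.9     3.7388
Sat        46     37.8     1.7788
Sun        22     35.1     4.8892
Sum = 51.072
df = 6. Since 51.072 > 16.812, we reject H₀.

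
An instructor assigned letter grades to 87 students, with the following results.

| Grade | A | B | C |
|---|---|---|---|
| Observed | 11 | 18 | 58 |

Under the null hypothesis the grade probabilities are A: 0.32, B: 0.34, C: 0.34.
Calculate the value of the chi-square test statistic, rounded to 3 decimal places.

42.025

Expected counts E_i = n·p_i: 87×0.32 = 27.84, 87×0.34 = 29.58, 87×0.34 = 29.58.
χ² = (11−27.84)²/27.84 + (18−29.58)²/29.58 + (58−29.58)²/29.58
   = 10.1863 + 4.5333 + 27.3055
Sum = 42.025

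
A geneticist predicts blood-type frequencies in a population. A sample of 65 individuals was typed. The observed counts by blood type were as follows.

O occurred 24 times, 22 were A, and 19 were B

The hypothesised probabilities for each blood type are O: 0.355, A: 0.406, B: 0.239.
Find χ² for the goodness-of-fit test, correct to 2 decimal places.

Expected counts E_i = n·p_i: 65×0.355 = 23.075, 65×0.406 = 26.39, 65×0.239 = 15.535.
cat         O        E   (O−E)²/E
O          24   23.075      0.037
A          22    26.39      0.730
B          19   15.535      0.773
Sum = 1.54

1.54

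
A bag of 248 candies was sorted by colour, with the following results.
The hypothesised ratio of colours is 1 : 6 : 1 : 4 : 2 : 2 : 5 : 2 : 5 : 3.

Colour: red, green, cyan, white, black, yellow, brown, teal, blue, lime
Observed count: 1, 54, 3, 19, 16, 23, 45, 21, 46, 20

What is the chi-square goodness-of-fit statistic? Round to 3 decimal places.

Ratio total = 31. Expected counts: 248×1/31 = 8, 248×6/31 = 48, 248×1/31 = 8, 248×4/31 = 32, 248×2/31 = 16, 248×2/31 = 16, 248×5/31 = 40, 248×2/31 = 16, 248×5/31 = 40, 248×3/31 = 24.
red: (1 − 8)²/8 = 49/8 = 6.1250
green: (54 − 48)²/48 = 36/48 = 0.7500
cyan: (3 − 8)²/8 = 25/8 = 3.1250
white: (19 − 32)²/32 = 169/32 = 5.2813
black: (16 − 16)²/16 = 0/16 = 0.0000
yellow: (23 − 16)²/16 = 49/16 = 3.0625
brown: (45 − 40)²/40 = 25/40 = 0.6250
teal: (21 − 16)²/16 = 25/16 = 1.5625
blue: (46 − 40)²/40 = 36/40 = 0.9000
lime: (20 − 24)²/24 = 16/24 = 0.6667
Sum = 22.098

22.098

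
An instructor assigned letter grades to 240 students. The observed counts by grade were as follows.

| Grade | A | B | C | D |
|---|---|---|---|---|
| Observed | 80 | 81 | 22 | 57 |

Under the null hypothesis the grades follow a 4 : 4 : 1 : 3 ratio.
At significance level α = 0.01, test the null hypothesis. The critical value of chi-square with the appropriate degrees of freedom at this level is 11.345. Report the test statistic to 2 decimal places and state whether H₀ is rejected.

0.36; do not reject

Ratio total = 12. Expected counts: 240×4/12 = 80, 240×4/12 = 80, 240×1/12 = 20, 240×3/12 = 60.
χ² = (80−80)²/80 + (81−80)²/80 + (22−20)²/20 + (57−60)²/60
   = 0.000 + 0.013 + 0.200 + 0.150
Sum = 0.36
df = 3. Since 0.36 < 11.345, we do not reject H₀.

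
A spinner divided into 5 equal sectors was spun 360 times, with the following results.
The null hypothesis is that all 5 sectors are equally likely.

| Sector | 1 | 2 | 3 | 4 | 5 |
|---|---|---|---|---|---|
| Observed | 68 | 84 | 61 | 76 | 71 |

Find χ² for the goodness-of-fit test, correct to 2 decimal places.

Expected count for each of the 5 categories: 360/5 = 72.
1: (68 − 72)²/72 = 16/72 = 0.222
2: (84 − 72)²/72 = 144/72 = 2.000
3: (61 − 72)²/72 = 121/72 = 1.681
4: (76 − 72)²/72 = 16/72 = 0.222
5: (71 − 72)²/72 = 1/72 = 0.014
Sum = 4.14

4.14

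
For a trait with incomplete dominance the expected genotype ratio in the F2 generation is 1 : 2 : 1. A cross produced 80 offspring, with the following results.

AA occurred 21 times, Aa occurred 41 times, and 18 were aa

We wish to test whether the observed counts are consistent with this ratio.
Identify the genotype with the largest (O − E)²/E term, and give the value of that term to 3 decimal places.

aa, 0.200

Ratio total = 4. Expected counts: 80×1/4 = 20, 80×2/4 = 40, 80×1/4 = 20.
AA: (21 − 20)²/20 = 1/20 = 0.0500
Aa: (41 − 40)²/40 = 1/40 = 0.0250
aa: (18 − 20)²/20 = 4/20 = 0.2000
The largest term is for aa: 0.200.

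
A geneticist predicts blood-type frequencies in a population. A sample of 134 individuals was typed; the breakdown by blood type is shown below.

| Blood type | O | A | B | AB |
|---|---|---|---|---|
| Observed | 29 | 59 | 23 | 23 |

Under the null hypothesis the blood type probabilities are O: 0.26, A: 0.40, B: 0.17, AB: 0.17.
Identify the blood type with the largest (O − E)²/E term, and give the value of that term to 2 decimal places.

Expected counts E_i = n·p_i: 134×0.26 = 34.84, 134×0.40 = 53.6, 134×0.17 = 22.78, 134×0.17 = 22.78.
χ² = (29−34.84)²/34.84 + (59−53.6)²/53.6 + (23−22.78)²/22.78 + (23−22.78)²/22.78
   = 0.979 + 0.544 + 0.002 + 0.002
The largest term is for O: 0.98.

O, 0.98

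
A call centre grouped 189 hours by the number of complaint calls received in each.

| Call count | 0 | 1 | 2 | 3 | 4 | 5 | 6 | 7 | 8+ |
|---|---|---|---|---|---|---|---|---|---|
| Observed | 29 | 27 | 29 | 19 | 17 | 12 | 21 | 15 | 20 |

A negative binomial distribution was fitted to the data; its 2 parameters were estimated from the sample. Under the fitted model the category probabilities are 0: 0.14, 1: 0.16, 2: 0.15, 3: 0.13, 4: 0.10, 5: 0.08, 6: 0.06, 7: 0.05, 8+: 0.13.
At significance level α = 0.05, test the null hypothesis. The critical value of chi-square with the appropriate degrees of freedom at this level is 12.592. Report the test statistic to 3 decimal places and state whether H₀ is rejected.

Expected counts E_i = n·p_i: 189×0.14 = 26.46, 189×0.16 = 30.24, 189×0.15 = 28.35, 189×0.13 = 24.57, 189×0.10 = 18.9, 189×0.08 = 15.12, 189×0.06 = 11.34, 189×0.05 = 9.45, 189×0.13 = 24.57.
cat         O        E   (O−E)²/E
0          29    26.46     0.2438
1          27    30.24     0.3471
2          29    28.35     0.0149
3          19    24.57     1.2627
4          17     18.9     0.1910
5          12    15.12     0.6438
6          21    11.34     8.2289
7          15     9.45     3.2595
8+         20    24.57     0.8500
Sum = 15.042
df = 6. Since 15.042 > 12.592, we reject H₀.

15.042; reject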